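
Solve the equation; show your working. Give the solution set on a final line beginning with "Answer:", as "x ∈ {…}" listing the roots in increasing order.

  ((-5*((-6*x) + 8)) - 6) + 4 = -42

Step 1. [((-5*((-6*x) + 8)) - 6) + 4 = -42] the outer +4 inverts by subtracting 4. So sub: (-5*((-6*x) + 8)) - 6 = -46.
Step 2. [(-5*((-6*x) + 8)) - 6 = -46] peel the -6: add 6 from each side ⇒ sub: -5*((-6*x) + 8) = -40.
Step 3. [-5*((-6*x) + 8) = -40] leading coefficient -5: divide by -5. So div: (-6*x) + 8 = 8.
Step 4. [(-6*x) + 8 = 8] peel the +8: subtract 8 from each side ⇒ sub: -6*x = 0.
Step 5. [-6*x = 0] divide by the outer -6, so div: x = 0.

Answer: x ∈ {0}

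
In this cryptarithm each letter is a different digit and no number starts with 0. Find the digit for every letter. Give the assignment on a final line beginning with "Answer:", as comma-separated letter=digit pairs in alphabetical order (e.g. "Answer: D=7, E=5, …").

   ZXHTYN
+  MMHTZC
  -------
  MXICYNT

Step 1. [col 1: N + C ≡ T (mod 10)] no forcing yet in column 1 (carry-in 0); C=3 is free and consistent — try it, so C=3.
Step 2. [M] M is the leading digit of a 7-digit sum of two 6-digit numbers; the final carry is exactly 1. So M=1.
Step 3. [col 1: N + C ≡ T (mod 10)] T=7 is one option consistent with column 1 (N + C ≡ T (mod 10), carry-in 0) — take it ⇒ T=7.
Step 4. [col 1: N + C ≡ T (mod 10)] column 1: given C=3, T=7, carry-in 0, and digits 1,3,7 already taken and all letters distinct, N+C≡T (mod 10) forces N=4 ⇒ N=4.
Step 5. [col 2: Y + Z ≡ N (mod 10)] Y=5 is one option consistent with column 2 (Y + Z ≡ N (mod 10), carry-in 0) — take it, so Y=5.
Step 6. [col 2: Y + Z ≡ N (mod 10)] from column 2 (Y=5, N=4, carry-in 0, digits 1,3,4,5,7 already taken and all letters distinct): Z must equal 9, so Z=9.
Step 7. [col 4: H + H ≡ C (mod 10)] in column 4 we have H+H≡C with carry-in 1; given C=3 and digits 1,3,4,5,7,9 already taken and all letters distinct, that pins H to 6 ⇒ H=6.
Step 8. [col 5: X + M ≡ I (mod 10)] column 5 (X + M ≡ I (mod 10), carry-in 1) doesn't pin I yet; pick I=2 and continue, so I=2.
Step 9. [col 5: X + M ≡ I (mod 10)] from column 5 (M=1, I=2, carry-in 1, digits 1,2,3,4,5,6,7,9 already taken and all letters distinct): X must equal 0 ⇒ X=0.

Answer: C=3, H=6, I=2, M=1, N=4, T=7, X=0, Y=5, Z=9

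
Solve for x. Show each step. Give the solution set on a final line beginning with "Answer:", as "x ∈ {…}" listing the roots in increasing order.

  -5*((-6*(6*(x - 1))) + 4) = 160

Step 1. [-5*((-6*(6*(x - 1))) + 4) = 160] -5·(inner) — divide through by -5. So div: (-6*(6*(x - 1))) + 4 = -32.
Step 2. [(-6*(6*(x - 1))) + 4 = -32] peel the +4: subtract 4 from each side. So sub: -6*(6*(x - 1)) = -36.
Step 3. [-6*(6*(x - 1)) = -36] divide by the outer -6. So div: 6*(x - 1) = 6.
Step 4. [6*(x - 1) = 6] LHS = 6·(…); ÷6 both sides. So div: x - 1 = 1.
Step 5. [x - 1 = 1] 1 comes off first (add 1) ⇒ sub: x = 2.

Answer: x ∈ {2}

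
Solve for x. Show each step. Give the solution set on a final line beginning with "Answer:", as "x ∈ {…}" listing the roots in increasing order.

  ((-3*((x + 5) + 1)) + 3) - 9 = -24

Step 1. [((-3*((x + 5) + 1)) + 3) - 9 = -24] add 9: x sits inside (… - 9) ⇒ sub: (-3*((x + 5) + 1)) + 3 = -15.
Step 2. [(-3*((x + 5) + 1)) + 3 = -15] common factor -3 (LHS and -15) — divide through. So factor: ((x + 5) + 1) - 1 = 5.
Step 3. [((x + 5) + 1) - 1 = 5] peel the -1: add 1 from each side, so sub: (x + 5) + 1 = 6.
Step 4. [(x + 5) + 1 = 6] the outer +1 inverts by subtracting 1. So sub: x + 5 = 5.
Step 5. [x + 5 = 5] 5 comes off first (subtract 5). So sub: x = 0.

Answer: x ∈ {0}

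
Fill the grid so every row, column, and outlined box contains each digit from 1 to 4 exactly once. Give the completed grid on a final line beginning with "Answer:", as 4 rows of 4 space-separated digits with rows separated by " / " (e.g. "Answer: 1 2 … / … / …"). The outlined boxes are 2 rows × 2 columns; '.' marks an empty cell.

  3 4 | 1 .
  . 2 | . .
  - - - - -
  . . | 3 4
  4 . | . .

Step 1. [r3c2∈{1}] r3c2 has the single candidate 1, so r3c2=1.
Step 2. [r1c4∈{2}] r1c4 is down to just 2, so r1c4=2.
Step 3. [r2c1∈{1}] r2c1 is down to just 1, so r2c1=1.
Step 4. [r4c3∈{2}] r4c3 is down to just 2, so r4c3=2.
Step 5. [r4c4∈{1}] r4c4's peers cover all but 1. So r4c4=1.
Step 6. [r2c3∈{4}] nothing but 4 survives at r2c3. So r2c3=4.
Step 7. [r2c4∈{3}] only 3 remains possible at r2c4. So r2c4=3.
Step 8. [r3c1∈{2}] r3c1 has the single candidate 2 ⇒ r3c1=2.
Step 9. [r4c2∈{3}] r4c2's peers cover all but 3, so r4c2=3.

Answer: 3 4 1 2 / 1 2 4 3 / 2 1 3 4 / 4 3 2 1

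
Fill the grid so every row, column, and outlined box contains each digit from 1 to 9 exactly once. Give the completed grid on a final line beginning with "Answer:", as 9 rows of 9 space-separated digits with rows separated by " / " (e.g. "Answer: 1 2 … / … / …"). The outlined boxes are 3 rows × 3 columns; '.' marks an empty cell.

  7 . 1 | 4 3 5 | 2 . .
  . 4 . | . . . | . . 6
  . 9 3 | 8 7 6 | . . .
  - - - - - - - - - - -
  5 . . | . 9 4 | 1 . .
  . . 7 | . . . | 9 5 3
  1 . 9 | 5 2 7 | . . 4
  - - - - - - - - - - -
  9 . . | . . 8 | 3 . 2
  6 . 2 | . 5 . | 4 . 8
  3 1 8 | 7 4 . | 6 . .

Step 1. [r2c5∈{1}] r2c5 is down to just 1 ⇒ r2c5=1.
Step 2. [r4c3∈{6}] only 6 remains possible at r4c3, so r4c3=6.
Step 3. [r9c8∈{9}] r9c8's peers cover all but 9. So r9c8=9.
Step 4. [r1c8∈{8}] nothing but 8 survives at r1c8. So r1c8=8.
Step 5. [r4c2∈{2,3,8}] across row 4, 8 lands solely at r4c2. So r4c2=8.
Step 6. [r2c4∈{2,9}] 2 has one home in col 4: r2c4, so r2c4=2.
Step 7. [r8c6∈{1,3,9}] col 6 places 3 nowhere but r8c6. So r8c6=3.
Step 8. [r2c7∈{5,7}] r2c7 is the only open cell in col 7 admitting 7. So r2c7=7.
Step 9. [r7c5∈{6}] r7c5 has the single candidate 6. So r7c5=6.
Step 10. [r7c4∈{1}] r7c4 has the single candidate 1 ⇒ r7c4=1.
Step 11. [r7c8∈{7}] nothing but 7 survives at r7c8, so r7c8=7.
Step 12. [r3c9∈{1,5}] in col 9, 1 fits only at r3c9 ⇒ r3c9=1.
Step 13. [r7c2∈{5}] r7c2 is down to just 5. So r7c2=5.
Step 14. [r5c2∈{2}] r5c2 has the single candidate 2. So r5c2=2.
Step 15. [r7c3∈{4}] r7c3 has the single candidate 4 ⇒ r7c3=4.
Step 16. [r5c6∈{1}] r5c6's peers cover all but 1, so r5c6=1.
Step 17. [r6c7∈{8}] r6c7 is down to just 8 ⇒ r6c7=8.
Step 18. [r2c1∈{8}] r2c1 is down to just 8. So r2c1=8.
Step 19. [r4c9∈{7}] nothing but 7 survives at r4c9. So r4c9=7.
Step 20. [r2c3∈{5}] r2c3 is down to just 5 ⇒ r2c3=5.
Step 21. [r1c9∈{9}] r1c9 has the single candidate 9 ⇒ r1c9=9.
Step 22. [r6c8∈{6}] nothing but 6 survives at r6c8. So r6c8=6.
Step 23. [r3c7∈{5}] r3c7 has the single candidate 5, so r3c7=5.
Step 24. [r3c8∈{4}] r3c8 has the single candidate 4. So r3c8=4.
Step 25. [r5c1∈{4}] r5c1's peers cover all but 4, so r5c1=4.
Step 26. [r5c5∈{8}] nothing but 8 survives at r5c5. So r5c5=8.
Step 27. [r3c1∈{2}] r3c1 has the single candidate 2, so r3c1=2.
Step 28. [r2c6∈{9}] r2c6 is down to just 9, so r2c6=9.
Step 29. [r9c9∈{5}] r9c9's peers cover all but 5 ⇒ r9c9=5.
Step 30. [r4c4∈{3}] r4c4 has the single candidate 3, so r4c4=3.
Step 31. [r8c2∈{7}] r8c2's peers cover all but 7, so r8c2=7.
Step 32. [r6c2∈{3}] r6c2 is down to just 3, so r6c2=3.
Step 33. [r5c4∈{6}] only 6 remains possible at r5c4 ⇒ r5c4=6.
Step 34. [r9c6∈{2}] r9c6 is down to just 2. So r9c6=2.
Step 35. [r4c8∈{2}] r4c8 has the single candidate 2 ⇒ r4c8=2.
Step 36. [r8c8∈{1}] r8c8 has the single candidate 1 ⇒ r8c8=1.
Step 37. [r8c4∈{9}] nothing but 9 survives at r8c4 ⇒ r8c4=9.
Step 38. [r2c8∈{3}] nothing but 3 survives at r2c8. So r2c8=3.
Step 39. [r1c2∈{6}] r1c2's peers cover all but 6, so r1c2=6.

Answer: 7 6 1 4 3 5 2 8 9 / 8 4 5 2 1 9 7 3 6 / 2 9 3 8 7 6 5 4 1 / 5 8 6 3 9 4 1 2 7 / 4 2 7 6 8 1 9 5 3 / 1 3 9 5 2 7 8 6 4 / 9 5 4 1 6 8 3 7 2 / 6 7 2 9 5 3 4 1 8 / 3 1 8 7 4 2 6 9 5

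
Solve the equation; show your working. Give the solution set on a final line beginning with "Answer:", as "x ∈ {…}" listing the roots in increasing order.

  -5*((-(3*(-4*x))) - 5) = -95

Step 1. [-5*((-(3*(-4*x))) - 5) = -95] leading coefficient -5: divide by -5, so div: (-(3*(-4*x))) - 5 = 19.
Step 2. [(-(3*(-4*x))) - 5 = 19] add 5: x sits inside (… - 5). So sub: -(3*(-4*x)) = 24.
Step 3. [-(3*(-4*x)) = 24] LHS negated; negate both sides. So neg: 3*(-4*x) = -24.
Step 4. [3*(-4*x) = -24] LHS = 3·(…); ÷3 both sides, so div: -4*x = -8.
Step 5. [-4*x = -8] leading coefficient -4: divide by -4, so div: x = 2.

Answer: x ∈ {2}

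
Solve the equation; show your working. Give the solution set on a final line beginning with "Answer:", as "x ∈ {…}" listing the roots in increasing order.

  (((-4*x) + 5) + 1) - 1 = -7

Step 1. [(((-4*x) + 5) + 1) - 1 = -7] the outer -1 inverts by adding 1 ⇒ sub: ((-4*x) + 5) + 1 = -6.
Step 2. [((-4*x) + 5) + 1 = -6] +1 is outermost — subtract 1 both sides. So sub: (-4*x) + 5 = -7.
Step 3. [(-4*x) + 5 = -7] subtract 5: x sits inside (… + 5) ⇒ sub: -4*x = -12.
Step 4. [-4*x = -12] leading coefficient -4: divide by -4. So div: x = 3.

Answer: x ∈ {3}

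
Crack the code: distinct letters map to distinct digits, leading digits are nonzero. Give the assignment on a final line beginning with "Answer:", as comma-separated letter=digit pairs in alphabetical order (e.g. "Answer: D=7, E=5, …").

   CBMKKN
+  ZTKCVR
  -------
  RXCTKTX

Step 1. [col 1: N + R ≡ X (mod 10)] column 1 (N + R ≡ X (mod 10), carry-in 0) doesn't pin N yet; pick N=4 and continue. So N=4.
Step 2. [col 1: N + R ≡ X (mod 10)] R=1 is one option consistent with column 1 (N + R ≡ X (mod 10), carry-in 0) — take it. So R=1.
Step 3. [col 1: N + R ≡ X (mod 10)] in column 1 we have N+R≡X with carry-in 0; given N=4, R=1 and digits 1,4 already taken and all letters distinct, that pins X to 5. So X=5.
Step 4. [col 2: K + V ≡ T (mod 10)] no forcing yet in column 2 (carry-in 0); T=0 is free and consistent — try it. So T=0.
Step 5. [col 2: K + V ≡ T (mod 10)] column 2 (K + V ≡ T (mod 10), carry-in 0) doesn't pin K yet; pick K=7 and continue. So K=7.
Step 6. [col 2: K + V ≡ T (mod 10)] column 2 reads K+V+carry(0)=T with K=7, T=0; with digits 0,1,4,5,7 already taken and all letters distinct, the only value for V is 3, so V=3.
Step 7. [col 3: K + C ≡ K (mod 10)] column 3: given K=7, carry-in 1, and digits 0,1,3,4,5,7 already taken and all letters distinct, K+C≡K (mod 10) forces C=9, so C=9.
Step 8. [col 4: M + K ≡ T (mod 10)] column 4 reads M+K+carry(1)=T with K=7, T=0; with digits 0,1,3,4,5,7,9 already taken and all letters distinct, the only value for M is 2. So M=2.
Step 9. [col 5: B + T ≡ C (mod 10)] from column 5 (T=0, C=9, carry-in 1, digits 0,1,2,3,4,5,7,9 already taken and all letters distinct): B must equal 8 ⇒ B=8.
Step 10. [col 6: C + Z ≡ X (mod 10)] in column 6 we have C+Z≡X with carry-in 0; given C=9, X=5 and digits 0,1,2,3,4,5,7,8,9 already taken and all letters distinct, that pins Z to 6, so Z=6.

Answer: B=8, C=9, K=7, M=2, N=4, R=1, T=0, V=3, X=5, Z=6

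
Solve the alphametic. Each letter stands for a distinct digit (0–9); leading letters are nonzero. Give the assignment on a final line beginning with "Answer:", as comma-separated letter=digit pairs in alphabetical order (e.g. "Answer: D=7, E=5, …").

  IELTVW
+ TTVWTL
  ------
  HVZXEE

Step 1. [col 1: W + L ≡ E (mod 10)] several values work for L in column 1 (W + L ≡ E (mod 10), carry-in 0); try L=9, so L=9.
Step 2. [col 1: W + L ≡ E (mod 10)] W=3 is one option consistent with column 1 (W + L ≡ E (mod 10), carry-in 0) — take it. So W=3.
Step 3. [col 1: W + L ≡ E (mod 10)] column 1 reads W+L+carry(0)=E with W=3, L=9; with digits 3,9 already taken and all letters distinct, the only value for E is 2. So E=2.
Step 4. [col 2: V + T ≡ E (mod 10)] several values work for T in column 2 (V + T ≡ E (mod 10), carry-in 1); try T=4, so T=4.
Step 5. [col 2: V + T ≡ E (mod 10)] column 2 reads V+T+carry(1)=E with T=4, E=2; with digits 2,3,4,9 already taken and all letters distinct, the only value for V is 7, so V=7.
Step 6. [col 3: T + W ≡ X (mod 10)] column 3: given T=4, W=3, carry-in 1, and digits 2,3,4,7,9 already taken and all letters distinct, T+W≡X (mod 10) forces X=8, so X=8.
Step 7. [col 4: L + V ≡ Z (mod 10)] column 4 reads L+V+carry(0)=Z with L=9, V=7; with digits 2,3,4,7,8,9 already taken and all letters distinct, the only value for Z is 6, so Z=6.
Step 8. [col 6: I + T ≡ H (mod 10)] column 6 reads I+T+carry(0)=H with T=4; with digits 2,3,4,6,7,8,9 already taken and all letters distinct, the only value for I is 1. So I=1.
Step 9. [col 6: I + T ≡ H (mod 10)] in column 6 we have I+T≡H with carry-in 0; given I=1, T=4 and digits 1,2,3,4,6,7,8,9 already taken and all letters distinct, that pins H to 5. So H=5.

Answer: E=2, H=5, I=1, L=9, T=4, V=7, W=3, X=8, Z=6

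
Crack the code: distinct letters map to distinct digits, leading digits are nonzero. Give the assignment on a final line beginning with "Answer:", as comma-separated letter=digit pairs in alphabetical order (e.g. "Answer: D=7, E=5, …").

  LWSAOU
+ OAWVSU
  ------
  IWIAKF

Step 1. [col 1: U + U ≡ F (mod 10)] F=4 is one option consistent with column 1 (U + U ≡ F (mod 10), carry-in 0) — take it ⇒ F=4.
Step 2. [col 1: U + U ≡ F (mod 10)] several values work for U in column 1 (U + U ≡ F (mod 10), carry-in 0); try U=7 ⇒ U=7.
Step 3. [col 2: O + S ≡ K (mod 10)] several values work for S in column 2 (O + S ≡ K (mod 10), carry-in 1); try S=6 ⇒ S=6.
Step 4. [col 2: O + S ≡ K (mod 10)] several values work for K in column 2 (O + S ≡ K (mod 10), carry-in 1); try K=2. So K=2.
Step 5. [col 2: O + S ≡ K (mod 10)] column 2 reads O+S+carry(1)=K with S=6, K=2; with digits 2,4,6,7 already taken and all letters distinct, the only value for O is 5, so O=5.
Step 6. [col 3: A + V ≡ A (mod 10)] column 3: given nothing yet, carry-in 1, and digits 2,4,5,6,7 already taken and all letters distinct, A+V≡A (mod 10) forces V=9, so V=9.
Step 7. [col 3: A + V ≡ A (mod 10)] column 3 (A + V ≡ A (mod 10), carry-in 1) doesn't pin A yet; pick A=0 and continue ⇒ A=0.
Step 8. [col 4: S + W ≡ I (mod 10)] from column 4 (S=6, carry-in 1, digits 0,2,4,5,6,7,9 already taken and all letters distinct): I must equal 8. So I=8.
Step 9. [col 4: S + W ≡ I (mod 10)] in column 4 we have S+W≡I with carry-in 1; given S=6, I=8 and digits 0,2,4,5,6,7,8,9 already taken and all letters distinct, that pins W to 1 ⇒ W=1.
Step 10. [col 6: L + O ≡ I (mod 10)] in column 6 we have L+O≡I with carry-in 0; given O=5, I=8 and digits 0,1,2,4,5,6,7,8,9 already taken and all letters distinct, that pins L to 3. So L=3.

Answer: A=0, F=4, I=8, K=2, L=3, O=5, S=6, U=7, V=9, W=1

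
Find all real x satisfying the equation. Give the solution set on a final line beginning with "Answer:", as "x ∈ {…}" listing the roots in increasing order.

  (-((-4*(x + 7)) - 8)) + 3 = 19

Step 1. [(-((-4*(x + 7)) - 8)) + 3 = 19] the outer +3 inverts by subtracting 3 ⇒ sub: -((-4*(x + 7)) - 8) = 16.
Step 2. [-((-4*(x + 7)) - 8) = 16] LHS negated; negate both sides ⇒ neg: (-4*(x + 7)) - 8 = -16.
Step 3. [(-4*(x + 7)) - 8 = -16] -8 is outermost — add 8 both sides, so sub: -4*(x + 7) = -8.
Step 4. [-4*(x + 7) = -8] divide by the outer -4. So div: x + 7 = 2.
Step 5. [x + 7 = 2] 7 comes off first (subtract 7) ⇒ sub: x = -5.

Answer: x ∈ {-5}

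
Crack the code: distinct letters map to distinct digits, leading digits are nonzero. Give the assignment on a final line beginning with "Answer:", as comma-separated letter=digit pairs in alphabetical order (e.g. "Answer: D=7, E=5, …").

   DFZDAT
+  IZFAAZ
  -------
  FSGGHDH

Step 1. [col 1: T + Z ≡ H (mod 10)] no forcing yet in column 1 (carry-in 0); H=9 is free and consistent — try it. So H=9.
Step 2. [col 1: T + Z ≡ H (mod 10)] T=2 is one option consistent with column 1 (T + Z ≡ H (mod 10), carry-in 0) — take it. So T=2.
Step 3. [col 1: T + Z ≡ H (mod 10)] column 1 reads T+Z+carry(0)=H with T=2, H=9; with digits 2,9 already taken and all letters distinct, the only value for Z is 7, so Z=7.
Step 4. [F] F is the leading digit of a 7-digit sum of two 6-digit numbers; the final carry is exactly 1 ⇒ F=1.
Step 5. [col 2: A + A ≡ D (mod 10)] D=6 is one option consistent with column 2 (A + A ≡ D (mod 10), carry-in 0) — take it ⇒ D=6.
Step 6. [col 2: A + A ≡ D (mod 10)] several values work for A in column 2 (A + A ≡ D (mod 10), carry-in 0); try A=3, so A=3.
Step 7. [col 4: Z + F ≡ G (mod 10)] column 4 reads Z+F+carry(0)=G with Z=7, F=1; with digits 1,2,3,6,7,9 already taken and all letters distinct, the only value for G is 8. So G=8.
Step 8. [col 6: D + I ≡ S (mod 10)] in column 6 we have D+I≡S with carry-in 0; given D=6 and digits 1,2,3,6,7,8,9 already taken and all letters distinct, that pins I to 4 ⇒ I=4.
Step 9. [col 6: D + I ≡ S (mod 10)] column 6 reads D+I+carry(0)=S with D=6, I=4; with digits 1,2,3,4,6,7,8,9 already taken and all letters distinct, the only value for S is 0, so S=0.

Answer: A=3, D=6, F=1, G=8, H=9, I=4, S=0, T=2, Z=7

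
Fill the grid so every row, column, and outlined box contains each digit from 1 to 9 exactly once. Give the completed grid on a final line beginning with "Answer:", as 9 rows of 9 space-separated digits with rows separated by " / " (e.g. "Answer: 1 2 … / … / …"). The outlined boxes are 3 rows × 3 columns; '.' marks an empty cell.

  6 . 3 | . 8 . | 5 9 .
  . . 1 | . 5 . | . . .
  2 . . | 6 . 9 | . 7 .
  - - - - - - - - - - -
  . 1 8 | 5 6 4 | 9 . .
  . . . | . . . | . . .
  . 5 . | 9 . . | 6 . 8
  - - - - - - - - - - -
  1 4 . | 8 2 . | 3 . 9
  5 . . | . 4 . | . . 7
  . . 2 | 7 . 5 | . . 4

Step 1. [r5c2∈{2,3,6,7,9}] col 2 places 2 nowhere but r5c2. So r5c2=2.
Step 2. [r4c1∈{3,7}] 7 has one home in row 4: r4c1 ⇒ r4c1=7.
Step 3. [r6c6∈{1,2,3,7}] r6c6 is the only open cell in box 5 admitting 2 ⇒ r6c6=2.
Step 4. [r6c3∈{4}] r6c3 is down to just 4, so r6c3=4.
Step 5. [r3c7∈{1,4,8}] 4 has one home in row 3: r3c7. So r3c7=4.
Step 6. [r6c5∈{1,3,7}] row 6 places 7 nowhere but r6c5, so r6c5=7.
Step 7. [r6c8∈{1,3}] across row 6, 1 lands solely at r6c8 ⇒ r6c8=1.
Step 8. [r3c2∈{8}] r3c2's peers cover all but 8, so r3c2=8.
Step 9. [r9c1∈{3,8,9}] col 1 places 8 nowhere but r9c1. So r9c1=8.
Step 10. [r9c8∈{6}] r9c8's peers cover all but 6. So r9c8=6.
Step 11. [r8c2∈{3,6,9}] in col 2, 6 fits only at r8c2, so r8c2=6.
Step 12. [r1c4∈{1,2,4}] row 1 places 4 nowhere but r1c4, so r1c4=4.
Step 13. [r1c9∈{1,2}] in row 1, 2 fits only at r1c9, so r1c9=2.
Step 14. [r4c9∈{3}] r4c9's peers cover all but 3, so r4c9=3.
Step 15. [r3c5∈{1,3}] 3 has one home in row 3: r3c5. So r3c5=3.
Step 16. [r5c5∈{1}] only 1 remains possible at r5c5, so r5c5=1.
Step 17. [r8c7∈{1,2,8}] in col 7, 2 fits only at r8c7 ⇒ r8c7=2.
Step 18. [r5c4∈{3}] only 3 remains possible at r5c4. So r5c4=3.
Step 19. [r1c2∈{7}] r1c2 has the single candidate 7, so r1c2=7.
Step 20. [r8c3∈{9}] nothing but 9 survives at r8c3 ⇒ r8c3=9.
Step 21. [r2c7∈{8}] nothing but 8 survives at r2c7. So r2c7=8.
Step 22. [r8c4∈{1}] r8c4 is down to just 1. So r8c4=1.
Step 23. [r2c1∈{4,9}] in row 2, 4 fits only at r2c1. So r2c1=4.
Step 24. [r7c8∈{5}] r7c8's peers cover all but 5 ⇒ r7c8=5.
Step 25. [r8c6∈{3}] r8c6 is down to just 3, so r8c6=3.
Step 26. [r5c9∈{5}] r5c9 has the single candidate 5 ⇒ r5c9=5.
Step 27. [r7c3∈{7}] only 7 remains possible at r7c3. So r7c3=7.
Step 28. [r2c2∈{9}] r2c2's peers cover all but 9, so r2c2=9.
Step 29. [r8c8∈{8}] r8c8 has the single candidate 8 ⇒ r8c8=8.
Step 30. [r2c9∈{6}] only 6 remains possible at r2c9, so r2c9=6.
Step 31. [r5c6∈{8}] nothing but 8 survives at r5c6, so r5c6=8.
Step 32. [r2c4∈{2}] r2c4's peers cover all but 2, so r2c4=2.
Step 33. [r1c6∈{1}] nothing but 1 survives at r1c6 ⇒ r1c6=1.
Step 34. [r9c7∈{1}] nothing but 1 survives at r9c7 ⇒ r9c7=1.
Step 35. [r4c8∈{2}] r4c8's peers cover all but 2. So r4c8=2.
Step 36. [r3c3∈{5}] r3c3 has the single candidate 5 ⇒ r3c3=5.
Step 37. [r5c1∈{9}] r5c1 has the single candidate 9, so r5c1=9.
Step 38. [r9c5∈{9}] r9c5 has the single candidate 9, so r9c5=9.
Step 39. [r6c1∈{3}] nothing but 3 survives at r6c1 ⇒ r6c1=3.
Step 40. [r5c7∈{7}] only 7 remains possible at r5c7, so r5c7=7.
Step 41. [r2c6∈{7}] r2c6 has the single candidate 7. So r2c6=7.
Step 42. [r5c3∈{6}] only 6 remains possible at r5c3, so r5c3=6.
Step 43. [r7c6∈{6}] nothing but 6 survives at r7c6. So r7c6=6.
Step 44. [r9c2∈{3}] only 3 remains possible at r9c2 ⇒ r9c2=3.
Step 45. [r5c8∈{4}] r5c8 has the single candidate 4. So r5c8=4.
Step 46. [r3c9∈{1}] r3c9 has the single candidate 1. So r3c9=1.
Step 47. [r2c8∈{3}] r2c8's peers cover all but 3 ⇒ r2c8=3.

Answer: 6 7 3 4 8 1 5 9 2 / 4 9 1 2 5 7 8 3 6 / 2 8 5 6 3 9 4 7 1 / 7 1 8 5 6 4 9 2 3 / 9 2 6 3 1 8 7 4 5 / 3 5 4 9 7 2 6 1 8 / 1 4 7 8 2 6 3 5 9 / 5 6 9 1 4 3 2 8 7 / 8 3 2 7 9 5 1 6 4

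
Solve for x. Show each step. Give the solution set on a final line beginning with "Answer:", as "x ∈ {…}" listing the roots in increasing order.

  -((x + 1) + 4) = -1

Step 1. [-((x + 1) + 4) = -1] flip signs both sides. So neg: (x + 1) + 4 = 1.
Step 2. [(x + 1) + 4 = 1] 4 comes off first (subtract 4) ⇒ sub: x + 1 = -3.
Step 3. [x + 1 = -3] peel the +1: subtract 1 from each side, so sub: x = -4.

Answer: x ∈ {-4}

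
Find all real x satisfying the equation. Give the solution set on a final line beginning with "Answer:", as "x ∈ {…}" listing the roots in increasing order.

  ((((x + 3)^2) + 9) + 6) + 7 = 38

Step 1. [((((x + 3)^2) + 9) + 6) + 7 = 38] peel the +7: subtract 7 from each side ⇒ sub: (((x + 3)^2) + 9) + 6 = 31.
Step 2. [(((x + 3)^2) + 9) + 6 = 31] subtract 6: x sits inside (… + 6), so sub: ((x + 3)^2) + 9 = 25.
Step 3. [((x + 3)^2) + 9 = 25] subtract 9: x sits inside (… + 9). So sub: (x + 3)^2 = 16.
Step 4. [(x + 3)^2 = 16] √ both sides: 16 ≥ 0 gives two branches ⇒ sqrt: x + 3 = 4 or -4.
Step 5. [x + 3 = 4 or -4] peel the +3: subtract 3 from each side, so sub: x = 1 or -7.

Answer: x ∈ {-7, 1}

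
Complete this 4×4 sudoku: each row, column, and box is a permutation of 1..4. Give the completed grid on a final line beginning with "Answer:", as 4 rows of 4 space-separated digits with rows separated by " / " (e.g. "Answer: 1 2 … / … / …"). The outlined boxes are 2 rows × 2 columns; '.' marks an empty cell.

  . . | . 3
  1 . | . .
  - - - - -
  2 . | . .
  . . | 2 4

Step 1. [r2c2∈{2,3,4}] 3 has one home in row 2: r2c2, so r2c2=3.
Step 2. [r1c3∈{1,4}] across row 1, 1 lands solely at r1c3. So r1c3=1.
Step 3. [r3c2∈{1,4}] in row 3, 4 fits only at r3c2 ⇒ r3c2=4.
Step 4. [r2c4∈{2}] only 2 remains possible at r2c4, so r2c4=2.
Step 5. [r1c2∈{2}] r1c2 is down to just 2, so r1c2=2.
Step 6. [r1c1∈{4}] only 4 remains possible at r1c1, so r1c1=4.
Step 7. [r3c3∈{3}] r3c3 is down to just 3. So r3c3=3.
Step 8. [r2c3∈{4}] nothing but 4 survives at r2c3 ⇒ r2c3=4.
Step 9. [r4c1∈{3}] r4c1 is down to just 3 ⇒ r4c1=3.
Step 10. [r3c4∈{1}] r3c4 has the single candidate 1 ⇒ r3c4=1.
Step 11. [r4c2∈{1}] only 1 remains possible at r4c2 ⇒ r4c2=1.

Answer: 4 2 1 3 / 1 3 4 2 / 2 4 3 1 / 3 1 2 4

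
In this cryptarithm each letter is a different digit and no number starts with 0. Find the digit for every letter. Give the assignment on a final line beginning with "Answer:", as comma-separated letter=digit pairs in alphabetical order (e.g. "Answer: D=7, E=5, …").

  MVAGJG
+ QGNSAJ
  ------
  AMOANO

Step 1. [col 1: G + J ≡ O (mod 10)] several values work for G in column 1 (G + J ≡ O (mod 10), carry-in 0); try G=7. So G=7.
Step 2. [col 1: G + J ≡ O (mod 10)] several values work for J in column 1 (G + J ≡ O (mod 10), carry-in 0); try J=5 ⇒ J=5.
Step 3. [col 1: G + J ≡ O (mod 10)] column 1: given G=7, J=5, carry-in 0, and digits 5,7 already taken and all letters distinct, G+J≡O (mod 10) forces O=2, so O=2.
Step 4. [col 2: J + A ≡ N (mod 10)] no forcing yet in column 2 (carry-in 1); A=8 is free and consistent — try it ⇒ A=8.
Step 5. [col 2: J + A ≡ N (mod 10)] column 2: given J=5, A=8, carry-in 1, and digits 2,5,7,8 already taken and all letters distinct, J+A≡N (mod 10) forces N=4 ⇒ N=4.
Step 6. [col 3: G + S ≡ A (mod 10)] column 3 reads G+S+carry(1)=A with G=7, A=8; with digits 2,4,5,7,8 already taken and all letters distinct, the only value for S is 0. So S=0.
Step 7. [col 5: V + G ≡ M (mod 10)] column 5 (V + G ≡ M (mod 10), carry-in 1) doesn't pin V yet; pick V=3 and continue, so V=3.
Step 8. [col 5: V + G ≡ M (mod 10)] column 5: given V=3, G=7, carry-in 1, and digits 0,2,3,4,5,7,8 already taken and all letters distinct, V+G≡M (mod 10) forces M=1, so M=1.
Step 9. [col 6: M + Q ≡ A (mod 10)] from column 6 (M=1, A=8, carry-in 1, digits 0,1,2,3,4,5,7,8 already taken and all letters distinct): Q must equal 6, so Q=6.

Answer: A=8, G=7, J=5, M=1, N=4, O=2, Q=6, S=0, V=3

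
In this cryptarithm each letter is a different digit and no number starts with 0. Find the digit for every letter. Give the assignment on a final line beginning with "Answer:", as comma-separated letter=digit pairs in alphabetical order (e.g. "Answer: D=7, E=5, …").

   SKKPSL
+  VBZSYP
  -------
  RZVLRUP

Step 1. [col 1: L + P ≡ P (mod 10)] from column 1 (nothing yet, carry-in 0, all letters distinct, none taken yet): L must equal 0, so L=0.
Step 2. [col 1: L + P ≡ P (mod 10)] P=4 is one option consistent with column 1 (L + P ≡ P (mod 10), carry-in 0) — take it. So P=4.
Step 3. [col 2: S + Y ≡ U (mod 10)] column 2 (S + Y ≡ U (mod 10), carry-in 0) doesn't pin S yet; pick S=7 and continue, so S=7.
Step 4. [col 2: S + Y ≡ U (mod 10)] several values work for U in column 2 (S + Y ≡ U (mod 10), carry-in 0); try U=9, so U=9.
Step 5. [col 2: S + Y ≡ U (mod 10)] from column 2 (S=7, U=9, carry-in 0, digits 0,4,7,9 already taken and all letters distinct): Y must equal 2. So Y=2.
Step 6. [col 3: P + S ≡ R (mod 10)] from column 3 (P=4, S=7, carry-in 0, digits 0,2,4,7,9 already taken and all letters distinct): R must equal 1, so R=1.
Step 7. [col 4: K + Z ≡ L (mod 10)] K=6 is one option consistent with column 4 (K + Z ≡ L (mod 10), carry-in 1) — take it, so K=6.
Step 8. [col 4: K + Z ≡ L (mod 10)] column 4 reads K+Z+carry(1)=L with K=6, L=0; with digits 0,1,2,4,6,7,9 already taken and all letters distinct, the only value for Z is 3 ⇒ Z=3.
Step 9. [col 5: K + B ≡ V (mod 10)] from column 5 (K=6, carry-in 1, digits 0,1,2,3,4,6,7,9 already taken and all letters distinct): B must equal 8, so B=8.
Step 10. [col 5: K + B ≡ V (mod 10)] column 5 reads K+B+carry(1)=V with K=6, B=8; with digits 0,1,2,3,4,6,7,8,9 already taken and all letters distinct, the only value for V is 5. So V=5.

Answer: B=8, K=6, L=0, P=4, R=1, S=7, U=9, V=5, Y=2, Z=3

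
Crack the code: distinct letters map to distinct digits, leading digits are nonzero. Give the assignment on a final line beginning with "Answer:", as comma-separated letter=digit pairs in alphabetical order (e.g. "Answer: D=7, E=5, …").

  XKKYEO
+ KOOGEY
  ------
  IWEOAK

Step 1. [col 1: O + Y ≡ K (mod 10)] O=1 is one option consistent with column 1 (O + Y ≡ K (mod 10), carry-in 0) — take it. So O=1.
Step 2. [col 1: O + Y ≡ K (mod 10)] Y=2 is one option consistent with column 1 (O + Y ≡ K (mod 10), carry-in 0) — take it ⇒ Y=2.
Step 3. [col 1: O + Y ≡ K (mod 10)] column 1 reads O+Y+carry(0)=K with O=1, Y=2; with digits 1,2 already taken and all letters distinct, the only value for K is 3 ⇒ K=3.
Step 4. [col 2: E + E ≡ A (mod 10)] A=0 is one option consistent with column 2 (E + E ≡ A (mod 10), carry-in 0) — take it, so A=0.
Step 5. [col 2: E + E ≡ A (mod 10)] column 2 reads E+E+carry(0)=A with A=0; with digits 0,1,2,3 already taken and all letters distinct, the only value for E is 5. So E=5.
Step 6. [col 3: Y + G ≡ O (mod 10)] from column 3 (Y=2, O=1, carry-in 1, digits 0,1,2,3,5 already taken and all letters distinct): G must equal 8, so G=8.
Step 7. [col 5: K + O ≡ W (mod 10)] column 5 reads K+O+carry(0)=W with K=3, O=1; with digits 0,1,2,3,5,8 already taken and all letters distinct, the only value for W is 4 ⇒ W=4.
Step 8. [col 6: X + K ≡ I (mod 10)] column 6 reads X+K+carry(0)=I with K=3; with digits 0,1,2,3,4,5,8 already taken and all letters distinct, the only value for I is 9 ⇒ I=9.
Step 9. [col 6: X + K ≡ I (mod 10)] column 6: given K=3, I=9, carry-in 0, and digits 0,1,2,3,4,5,8,9 already taken and all letters distinct, X+K≡I (mod 10) forces X=6, so X=6.

Answer: A=0, E=5, G=8, I=9, K=3, O=1, W=4, X=6, Y=2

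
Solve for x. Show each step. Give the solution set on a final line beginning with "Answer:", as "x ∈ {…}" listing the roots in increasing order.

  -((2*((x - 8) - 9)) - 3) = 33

Step 1. [-((2*((x - 8) - 9)) - 3) = 33] flip signs both sides, so neg: (2*((x - 8) - 9)) - 3 = -33.
Step 2. [(2*((x - 8) - 9)) - 3 = -33] add 3: x sits inside (… - 3). So sub: 2*((x - 8) - 9) = -30.
Step 3. [2*((x - 8) - 9) = -30] 2 out front; divide by 2, so div: (x - 8) - 9 = -15.
Step 4. [(x - 8) - 9 = -15] -9 is outermost — add 9 both sides. So sub: x - 8 = -6.
Step 5. [x - 8 = -6] peel the -8: add 8 from each side. So sub: x = 2.

Answer: x ∈ {2}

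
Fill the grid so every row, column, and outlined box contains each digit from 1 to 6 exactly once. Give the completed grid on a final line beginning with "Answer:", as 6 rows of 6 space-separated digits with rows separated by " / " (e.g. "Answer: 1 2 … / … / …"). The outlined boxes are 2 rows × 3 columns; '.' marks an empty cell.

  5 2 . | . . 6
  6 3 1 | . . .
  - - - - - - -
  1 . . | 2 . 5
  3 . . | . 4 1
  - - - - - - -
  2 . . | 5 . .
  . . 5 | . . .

Step 1. [r6c1∈{4}] r6c1's peers cover all but 4. So r6c1=4.
Step 2. [r4c4∈{6}] r4c4's peers cover all but 6. So r4c4=6.
Step 3. [r5c3∈{3,6}] col 3 places 3 nowhere but r5c3. So r5c3=3.
Step 4. [r6c6∈{2,3}] col 6 places 3 nowhere but r6c6 ⇒ r6c6=3.
Step 5. [r6c4∈{1}] r6c4 is down to just 1. So r6c4=1.
Step 6. [r6c2∈{6}] nothing but 6 survives at r6c2, so r6c2=6.
Step 7. [r1c4∈{3,4}] across col 4, 3 lands solely at r1c4 ⇒ r1c4=3.
Step 8. [r2c6∈{2,4}] r2c6 is the only open cell in col 6 admitting 2. So r2c6=2.
Step 9. [r3c3∈{4,6}] r3c3 is the only open cell in row 3 admitting 6 ⇒ r3c3=6.
Step 10. [r1c3∈{4}] r1c3's peers cover all but 4 ⇒ r1c3=4.
Step 11. [r3c2∈{4}] only 4 remains possible at r3c2. So r3c2=4.
Step 12. [r4c2∈{5}] r4c2 has the single candidate 5, so r4c2=5.
Step 13. [r4c3∈{2}] r4c3 has the single candidate 2 ⇒ r4c3=2.
Step 14. [r3c5∈{3}] only 3 remains possible at r3c5, so r3c5=3.
Step 15. [r5c5∈{6}] nothing but 6 survives at r5c5, so r5c5=6.
Step 16. [r5c2∈{1}] r5c2 is down to just 1. So r5c2=1.
Step 17. [r2c4∈{4}] only 4 remains possible at r2c4 ⇒ r2c4=4.
Step 18. [r1c5∈{1}] r1c5 has the single candidate 1, so r1c5=1.
Step 19. [r6c5∈{2}] r6c5 has the single candidate 2, so r6c5=2.
Step 20. [r5c6∈{4}] r5c6's peers cover all but 4, so r5c6=4.
Step 21. [r2c5∈{5}] nothing but 5 survives at r2c5 ⇒ r2c5=5.

Answer: 5 2 4 3 1 6 / 6 3 1 4 5 2 / 1 4 6 2 3 5 / 3 5 2 6 4 1 / 2 1 3 5 6 4 / 4 6 5 1 2 3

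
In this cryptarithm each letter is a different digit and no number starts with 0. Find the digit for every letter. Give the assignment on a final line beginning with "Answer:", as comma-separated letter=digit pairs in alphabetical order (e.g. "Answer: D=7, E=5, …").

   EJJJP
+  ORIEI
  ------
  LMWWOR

Step 1. [col 1: P + I ≡ R (mod 10)] column 1 (P + I ≡ R (mod 10), carry-in 0) doesn't pin P yet; pick P=9 and continue, so P=9.
Step 2. [col 1: P + I ≡ R (mod 10)] R=5 is one option consistent with column 1 (P + I ≡ R (mod 10), carry-in 0) — take it, so R=5.
Step 3. [L] the sum has 6 digits but both addends have 5; that extra leading digit L is the final carry, namely 1. So L=1.
Step 4. [col 1: P + I ≡ R (mod 10)] from column 1 (P=9, R=5, carry-in 0, digits 1,5,9 already taken and all letters distinct): I must equal 6 ⇒ I=6.
Step 5. [col 2: J + E ≡ O (mod 10)] no forcing yet in column 2 (carry-in 1); O=8 is free and consistent — try it. So O=8.
Step 6. [col 2: J + E ≡ O (mod 10)] column 2 (J + E ≡ O (mod 10), carry-in 1) doesn't pin E yet; pick E=3 and continue. So E=3.
Step 7. [col 2: J + E ≡ O (mod 10)] column 2 reads J+E+carry(1)=O with E=3, O=8; with digits 1,3,5,6,8,9 already taken and all letters distinct, the only value for J is 4 ⇒ J=4.
Step 8. [col 3: J + I ≡ W (mod 10)] column 3: given J=4, I=6, carry-in 0, and digits 1,3,4,5,6,8,9 already taken and all letters distinct, J+I≡W (mod 10) forces W=0 ⇒ W=0.
Step 9. [col 5: E + O ≡ M (mod 10)] column 5 reads E+O+carry(1)=M with E=3, O=8; with digits 0,1,3,4,5,6,8,9 already taken and all letters distinct, the only value for M is 2, so M=2.

Answer: E=3, I=6, J=4, L=1, M=2, O=8, P=9, R=5, W=0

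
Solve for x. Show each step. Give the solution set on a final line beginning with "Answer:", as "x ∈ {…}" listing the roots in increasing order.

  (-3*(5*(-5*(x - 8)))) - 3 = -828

Step 1. [(-3*(5*(-5*(x - 8)))) - 3 = -828] common factor -3 (LHS and -828) — divide through, so factor: (5*(-5*(x - 8))) + 1 = 276.
Step 2. [(5*(-5*(x - 8))) + 1 = 276] +1 is outermost — subtract 1 both sides ⇒ sub: 5*(-5*(x - 8)) = 275.
Step 3. [5*(-5*(x - 8)) = 275] divide by the outer 5, so div: -5*(x - 8) = 55.
Step 4. [-5*(x - 8) = 55] -5 out front; divide by -5. So div: x - 8 = -11.
Step 5. [x - 8 = -11] the outer -8 inverts by adding 8 ⇒ sub: x = -3.

Answer: x ∈ {-3}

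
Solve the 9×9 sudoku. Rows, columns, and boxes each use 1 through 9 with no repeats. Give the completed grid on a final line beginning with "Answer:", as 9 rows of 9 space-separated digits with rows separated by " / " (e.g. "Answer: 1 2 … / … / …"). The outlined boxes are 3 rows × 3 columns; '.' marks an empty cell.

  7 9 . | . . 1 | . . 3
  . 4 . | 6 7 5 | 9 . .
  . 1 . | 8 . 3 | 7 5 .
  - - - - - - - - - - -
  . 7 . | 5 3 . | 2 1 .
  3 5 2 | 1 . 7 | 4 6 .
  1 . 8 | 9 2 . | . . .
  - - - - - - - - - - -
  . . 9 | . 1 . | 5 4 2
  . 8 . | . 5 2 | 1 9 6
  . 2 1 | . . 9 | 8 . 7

Step 1. [r7c1∈{6}] r7c1 is down to just 6. So r7c1=6.
Step 2. [r8c1∈{4}] r8c1's peers cover all but 4 ⇒ r8c1=4.
Step 3. [r2c1∈{2,8}] r2c1 is the only open cell in col 1 admitting 8 ⇒ r2c1=8.
Step 4. [r1c5∈{4}] r1c5 is down to just 4, so r1c5=4.
Step 5. [r5c5∈{8}] r5c5's peers cover all but 8, so r5c5=8.
Step 6. [r6c6∈{4,6}] across row 6, 4 lands solely at r6c6, so r6c6=4.
Step 7. [r8c3∈{3,7}] in col 3, 7 fits only at r8c3 ⇒ r8c3=7.
Step 8. [r3c3∈{6}] r3c3's peers cover all but 6, so r3c3=6.
Step 9. [r8c4∈{3}] nothing but 3 survives at r8c4, so r8c4=3.
Step 10. [r9c8∈{3}] nothing but 3 survives at r9c8. So r9c8=3.
Step 11. [r1c8∈{2,8}] across row 1, 8 lands solely at r1c8. So r1c8=8.
Step 12. [r4c9∈{8,9}] r4c9 is the only open cell in row 4 admitting 8. So r4c9=8.
Step 13. [r4c6∈{6}] r4c6 has the single candidate 6. So r4c6=6.
Step 14. [r7c4∈{7}] r7c4 is down to just 7. So r7c4=7.
Step 15. [r7c6∈{8}] nothing but 8 survives at r7c6, so r7c6=8.
Step 16. [r1c3∈{5}] only 5 remains possible at r1c3, so r1c3=5.
Step 17. [r3c9∈{4}] nothing but 4 survives at r3c9 ⇒ r3c9=4.
Step 18. [r1c7∈{6}] r1c7 has the single candidate 6 ⇒ r1c7=6.
Step 19. [r7c2∈{3}] only 3 remains possible at r7c2, so r7c2=3.
Step 20. [r9c1∈{5}] nothing but 5 survives at r9c1, so r9c1=5.
Step 21. [r5c9∈{9}] nothing but 9 survives at r5c9 ⇒ r5c9=9.
Step 22. [r3c5∈{9}] r3c5's peers cover all but 9 ⇒ r3c5=9.
Step 23. [r6c8∈{7}] r6c8 has the single candidate 7, so r6c8=7.
Step 24. [r6c9∈{5}] r6c9 has the single candidate 5, so r6c9=5.
Step 25. [r1c4∈{2}] nothing but 2 survives at r1c4 ⇒ r1c4=2.
Step 26. [r6c2∈{6}] r6c2 is down to just 6, so r6c2=6.
Step 27. [r9c5∈{6}] only 6 remains possible at r9c5, so r9c5=6.
Step 28. [r9c4∈{4}] r9c4 is down to just 4 ⇒ r9c4=4.
Step 29. [r4c3∈{4}] nothing but 4 survives at r4c3. So r4c3=4.
Step 30. [r3c1∈{2}] only 2 remains possible at r3c1, so r3c1=2.
Step 31. [r6c7∈{3}] only 3 remains possible at r6c7. So r6c7=3.
Step 32. [r2c3∈{3}] nothing but 3 survives at r2c3 ⇒ r2c3=3.
Step 33. [r2c8∈{2}] r2c8 has the single candidate 2. So r2c8=2.
Step 34. [r2c9∈{1}] nothing but 1 survives at r2c9, so r2c9=1.
Step 35. [r4c1∈{9}] only 9 remains possible at r4c1, so r4c1=9.

Answer: 7 9 5 2 4 1 6 8 3 / 8 4 3 6 7 5 9 2 1 / 2 1 6 8 9 3 7 5 4 / 9 7 4 5 3 6 2 1 8 / 3 5 2 1 8 7 4 6 9 / 1 6 8 9 2 4 3 7 5 / 6 3 9 7 1 8 5 4 2 / 4 8 7 3 5 2 1 9 6 / 5 2 1 4 6 9 8 3 7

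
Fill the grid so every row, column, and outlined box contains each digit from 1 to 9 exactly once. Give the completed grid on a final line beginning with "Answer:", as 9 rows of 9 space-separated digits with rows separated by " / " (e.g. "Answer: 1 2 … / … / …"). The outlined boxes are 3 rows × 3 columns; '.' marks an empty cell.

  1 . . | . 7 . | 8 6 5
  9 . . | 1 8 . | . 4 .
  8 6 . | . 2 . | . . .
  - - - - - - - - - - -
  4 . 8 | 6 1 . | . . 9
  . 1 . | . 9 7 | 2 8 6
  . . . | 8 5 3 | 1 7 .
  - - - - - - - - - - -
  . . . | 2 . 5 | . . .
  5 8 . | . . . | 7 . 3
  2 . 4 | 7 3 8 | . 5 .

Step 1. [r4c2∈{2,3,5,7}] in row 4, 7 fits only at r4c2, so r4c2=7.
Step 2. [r2c7∈{3}] nothing but 3 survives at r2c7. So r2c7=3.
Step 3. [r9c2∈{9}] r9c2 is down to just 9, so r9c2=9.
Step 4. [r8c6∈{1,4,6,9}] in col 6, 1 fits only at r8c6. So r8c6=1.
Step 5. [r7c3∈{1,3,6,7}] in col 3, 1 fits only at r7c3. So r7c3=1.
Step 6. [r3c7∈{9}] only 9 remains possible at r3c7 ⇒ r3c7=9.
Step 7. [r1c2∈{2,3,4}] r1c2 is the only open cell in col 2 admitting 4 ⇒ r1c2=4.
Step 8. [r1c3∈{2,3}] 2 has one home in row 1: r1c3. So r1c3=2.
Step 9. [r3c3∈{3,5,7}] 3 has one home in box 1: r3c3, so r3c3=3.
Step 10. [r8c3∈{6}] r8c3 has the single candidate 6. So r8c3=6.
Step 11. [r7c7∈{4,6}] 4 has one home in col 7: r7c7, so r7c7=4.
Step 12. [r8c4∈{4,9}] in box 8, 9 fits only at r8c4, so r8c4=9.
Step 13. [r2c3∈{5,7}] 7 has one home in col 3: r2c3, so r2c3=7.
Step 14. [r3c8∈{1}] r3c8's peers cover all but 1. So r3c8=1.
Step 15. [r3c4∈{4,5}] 5 has one home in row 3: r3c4 ⇒ r3c4=5.
Step 16. [r7c1∈{3,7}] r7c1 is the only open cell in row 7 admitting 7. So r7c1=7.
Step 17. [r2c9∈{2}] r2c9 has the single candidate 2, so r2c9=2.
Step 18. [r9c7∈{6}] only 6 remains possible at r9c7, so r9c7=6.
Step 19. [r1c6∈{9}] r1c6 has the single candidate 9 ⇒ r1c6=9.
Step 20. [r5c3∈{5}] only 5 remains possible at r5c3. So r5c3=5.
Step 21. [r8c8∈{2}] r8c8 has the single candidate 2, so r8c8=2.
Step 22. [r6c2∈{2}] r6c2 is down to just 2 ⇒ r6c2=2.
Step 23. [r7c5∈{6}] nothing but 6 survives at r7c5 ⇒ r7c5=6.
Step 24. [r6c1∈{6}] r6c1 has the single candidate 6, so r6c1=6.
Step 25. [r4c7∈{5}] r4c7 has the single candidate 5, so r4c7=5.
Step 26. [r5c4∈{4}] nothing but 4 survives at r5c4 ⇒ r5c4=4.
Step 27. [r3c9∈{7}] r3c9 has the single candidate 7, so r3c9=7.
Step 28. [r1c4∈{3}] only 3 remains possible at r1c4, so r1c4=3.
Step 29. [r8c5∈{4}] r8c5 has the single candidate 4 ⇒ r8c5=4.
Step 30. [r7c8∈{9}] r7c8's peers cover all but 9 ⇒ r7c8=9.
Step 31. [r2c2∈{5}] r2c2 is down to just 5. So r2c2=5.
Step 32. [r7c9∈{8}] r7c9's peers cover all but 8. So r7c9=8.
Step 33. [r2c6∈{6}] nothing but 6 survives at r2c6. So r2c6=6.
Step 34. [r4c6∈{2}] only 2 remains possible at r4c6, so r4c6=2.
Step 35. [r6c9∈{4}] r6c9 has the single candidate 4. So r6c9=4.
Step 36. [r9c9∈{1}] only 1 remains possible at r9c9 ⇒ r9c9=1.
Step 37. [r7c2∈{3}] r7c2 has the single candidate 3. So r7c2=3.
Step 38. [r6c3∈{9}] only 9 remains possible at r6c3. So r6c3=9.
Step 39. [r4c8∈{3}] r4c8 is down to just 3 ⇒ r4c8=3.
Step 40. [r3c6∈{4}] r3c6 is down to just 4 ⇒ r3c6=4.
Step 41. [r5c1∈{3}] nothing but 3 survives at r5c1 ⇒ r5c1=3.

Answer: 1 4 2 3 7 9 8 6 5 / 9 5 7 1 8 6 3 4 2 / 8 6 3 5 2 4 9 1 7 / 4 7 8 6 1 2 5 3 9 / 3 1 5 4 9 7 2 8 6 / 6 2 9 8 5 3 1 7 4 / 7 3 1 2 6 5 4 9 8 / 5 8 6 9 4 1 7 2 3 / 2 9 4 7 3 8 6 5 1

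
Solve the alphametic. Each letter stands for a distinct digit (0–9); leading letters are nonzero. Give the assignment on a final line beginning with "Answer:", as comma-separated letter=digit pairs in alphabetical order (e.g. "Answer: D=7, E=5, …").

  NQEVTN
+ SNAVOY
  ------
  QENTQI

Step 1. [col 1: N + Y ≡ I (mod 10)] I=3 is one option consistent with column 1 (N + Y ≡ I (mod 10), carry-in 0) — take it, so I=3.
Step 2. [col 1: N + Y ≡ I (mod 10)] several values work for Y in column 1 (N + Y ≡ I (mod 10), carry-in 0); try Y=7, so Y=7.
Step 3. [col 1: N + Y ≡ I (mod 10)] column 1 reads N+Y+carry(0)=I with Y=7, I=3; with digits 3,7 already taken and all letters distinct, the only value for N is 6. So N=6.
Step 4. [col 2: T + O ≡ Q (mod 10)] column 2 (T + O ≡ Q (mod 10), carry-in 1) doesn't pin Q yet; pick Q=9 and continue. So Q=9.
Step 5. [col 2: T + O ≡ Q (mod 10)] several values work for O in column 2 (T + O ≡ Q (mod 10), carry-in 1); try O=0, so O=0.
Step 6. [col 2: T + O ≡ Q (mod 10)] column 2: given O=0, Q=9, carry-in 1, and digits 0,3,6,7,9 already taken and all letters distinct, T+O≡Q (mod 10) forces T=8, so T=8.
Step 7. [col 3: V + V ≡ T (mod 10)] column 3 reads V+V+carry(0)=T with T=8; with digits 0,3,6,7,8,9 already taken and all letters distinct, the only value for V is 4 ⇒ V=4.
Step 8. [col 4: E + A ≡ N (mod 10)] no forcing yet in column 4 (carry-in 0); A=1 is free and consistent — try it ⇒ A=1.
Step 9. [col 4: E + A ≡ N (mod 10)] from column 4 (A=1, N=6, carry-in 0, digits 0,1,3,4,6,7,8,9 already taken and all letters distinct): E must equal 5, so E=5.
Step 10. [col 6: N + S ≡ Q (mod 10)] column 6: given N=6, Q=9, carry-in 1, and digits 0,1,3,4,5,6,7,8,9 already taken and all letters distinct, N+S≡Q (mod 10) forces S=2. So S=2.

Answer: A=1, E=5, I=3, N=6, O=0, Q=9, S=2, T=8, V=4, Y=7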